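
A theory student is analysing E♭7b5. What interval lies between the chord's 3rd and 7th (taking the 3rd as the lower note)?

E♭7b5: E♭–G–B𝄫–D♭.
The 3rd is G and the 7th is D♭.
5 letter names make it a fifth; at 6 semitones (a half step narrower than perfect) the quality is diminished.
That tritone between 3rd and 7th is what gives the dominant seventh its pull toward resolution.

diminished fifth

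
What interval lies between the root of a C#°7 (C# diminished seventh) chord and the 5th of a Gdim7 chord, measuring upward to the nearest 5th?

C#°7 (C# diminished seventh) has C# as its root, and Gdim7 has Db as its 5th.
From C# to Db: 0 semitones over a second = diminished.

d2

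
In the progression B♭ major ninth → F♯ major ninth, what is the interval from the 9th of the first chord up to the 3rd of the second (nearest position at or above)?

augmented sixth

B♭ major ninth has C as its 9th, and F♯ major ninth has A♯ as its 3rd.
C up to A♯ is 10 semitones, a half step wider than a major sixth, so the interval is augmented.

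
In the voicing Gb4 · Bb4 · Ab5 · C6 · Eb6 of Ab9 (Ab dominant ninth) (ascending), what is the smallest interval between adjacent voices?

minor third

Adjacent intervals: Gb4→Bb4 = major third; Bb4→Ab5 = minor seventh; Ab5→C6 = major third; C6→Eb6 = minor third.
The smallest is C6 to Eb6, a minor third (3 semitones).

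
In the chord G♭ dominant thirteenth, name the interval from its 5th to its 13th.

G♭13 is spelled G♭, B♭, D♭, F♭, A♭, E♭.
The 5th is D♭ and the 13th is E♭.
From D♭ to E♭ is 14 semitones, exactly the major ninth.

major 9th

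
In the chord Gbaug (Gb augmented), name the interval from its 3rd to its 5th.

Spelling the chord: Gb, Bb, D.
3rd = Bb; 5th = D.
Bb up to D spans 3 letter names and 4 semitones — a major third.

major third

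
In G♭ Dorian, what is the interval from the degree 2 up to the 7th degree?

G♭ dorian: G♭ A♭ B𝄫 C♭ D♭ E♭ F♭.
Degree 2 = A♭; 7th degree = F♭.
A♭ up to F♭ is 8 semitones, a half step narrower than a major sixth, so the interval is minor.

minor 6th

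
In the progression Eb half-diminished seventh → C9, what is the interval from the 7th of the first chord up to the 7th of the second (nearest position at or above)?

major 6th

The 7th of Eb half-diminished seventh is Db; the 7th of C9 is Bb.
Counting 6 letters and 9 half steps from Db gives a major sixth.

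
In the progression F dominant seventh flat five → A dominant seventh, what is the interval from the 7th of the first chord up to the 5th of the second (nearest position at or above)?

F dominant seventh flat five has Eb as its 7th, and A dominant seventh has E as its 5th.
1 letter names make it a unison; at 1 semitone (a half step wider than perfect) the quality is augmented.

A1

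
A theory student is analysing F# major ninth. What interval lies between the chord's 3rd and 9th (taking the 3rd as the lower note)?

minor 7th

Spelling the chord: F#-A#-C#-E#-G#.
So we need the interval from A# up to G#.
From A# to G#: 10 semitones over a seventh = minor.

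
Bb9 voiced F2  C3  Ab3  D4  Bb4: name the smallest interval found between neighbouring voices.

augmented fourth

Adjacent intervals: F2→C3 = perfect fifth; C3→Ab3 = minor sixth; Ab3→D4 = augmented fourth; D4→Bb4 = minor sixth.
The smallest is Ab3 to D4, an augmented fourth (6 semitones).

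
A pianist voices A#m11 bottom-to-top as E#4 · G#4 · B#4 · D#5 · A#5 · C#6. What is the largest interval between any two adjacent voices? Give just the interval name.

Adjacent intervals: E#4→G#4 = minor third; G#4→B#4 = major third; B#4→D#5 = minor third; D#5→A#5 = perfect fifth; A#5→C#6 = minor third.
The largest is D#5 to A#5, a perfect fifth (7 semitones).

perfect fifth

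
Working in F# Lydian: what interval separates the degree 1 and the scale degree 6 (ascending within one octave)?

Spelling F# Lydian: F# G# A# B# C# D# E#.
That puts F# below D#.
From F# to D# is 9 semitones, exactly the major sixth.

M6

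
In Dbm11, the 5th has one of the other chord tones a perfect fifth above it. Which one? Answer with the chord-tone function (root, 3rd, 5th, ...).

The chord tones of Dbm11 are Db–Fb–Ab–Cb–Eb–Gb.
The 5th is Ab. A perfect fifth above Ab is Eb.
Eb is the chord's 9th.

9th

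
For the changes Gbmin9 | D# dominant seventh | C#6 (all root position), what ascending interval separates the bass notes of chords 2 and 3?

The roots are D# and C#.
7 letter names make it a seventh; at 10 semitones (a half step narrower than major) the quality is minor.

minor seventh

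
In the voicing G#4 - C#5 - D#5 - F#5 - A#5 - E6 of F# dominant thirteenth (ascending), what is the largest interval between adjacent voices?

Adjacent intervals: G#4→C#5 = perfect fourth; C#5→D#5 = major second; D#5→F#5 = minor third; F#5→A#5 = major third; A#5→E6 = diminished fifth.
The largest is A#5 to E6, a diminished fifth (6 semitones).

d5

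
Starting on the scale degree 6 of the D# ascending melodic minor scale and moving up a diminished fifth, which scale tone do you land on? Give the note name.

F#

The scale is D# E# F# G# A# B# C##.
The scale degree 6 is B#; a diminished fifth above that is F# — scale degree 3.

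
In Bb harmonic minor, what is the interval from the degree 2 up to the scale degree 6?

Bb harmonic minor: Bb C Db Eb F Gb A.
Degree 2 = C; 6th degree = Gb.
From C to Gb: 6 semitones over a fifth = diminished.

diminished fifth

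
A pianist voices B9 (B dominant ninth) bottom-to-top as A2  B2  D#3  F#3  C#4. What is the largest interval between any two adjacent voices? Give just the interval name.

Adjacent intervals: A2→B2 = major second; B2→D#3 = major third; D#3→F#3 = minor third; F#3→C#4 = perfect fifth.
The largest is F#3 to C#4, a perfect fifth (7 semitones).

perfect 5th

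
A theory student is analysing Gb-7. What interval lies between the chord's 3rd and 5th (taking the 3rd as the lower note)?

Spelling the chord: Gb-Bbb-Db-Fb.
So we need the interval from Bbb up to Db.
Bbb up to Db spans 3 letter names and 4 semitones — a major third.

major third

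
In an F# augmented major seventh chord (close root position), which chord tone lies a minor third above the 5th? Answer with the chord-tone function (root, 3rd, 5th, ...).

7th

Spelling the chord: F#-A#-C##-E#.
The 5th is C##. A minor third above C## is E#.
E# is the chord's 7th.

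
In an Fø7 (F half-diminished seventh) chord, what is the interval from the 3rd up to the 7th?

P5

Spelling the chord: F, A♭, C♭, E♭.
So we need the interval from A♭ up to E♭.
From A♭ to E♭ is 7 semitones, exactly the perfect fifth.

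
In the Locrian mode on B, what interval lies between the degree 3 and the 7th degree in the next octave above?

The scale runs B C D E F G A.
Degree 3 = D; scale degree 7 (up an octave) = A.
Counting 12 letters and 19 half steps from D gives a perfect twelfth.

P12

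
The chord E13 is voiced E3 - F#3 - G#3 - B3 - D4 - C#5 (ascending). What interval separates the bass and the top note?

major thirteenth

The outer voices are E3 and C#5.
E up to C# spans 13 letter names and 21 semitones — a major thirteenth.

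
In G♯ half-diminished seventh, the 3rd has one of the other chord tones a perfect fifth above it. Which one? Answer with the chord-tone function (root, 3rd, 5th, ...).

The chord tones of G♯ø are G♯ B D F♯.
The 3rd is B. A perfect fifth above B is F♯.
F♯ is the chord's 7th.

7th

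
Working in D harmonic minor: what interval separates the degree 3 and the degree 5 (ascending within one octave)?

major third

Spelling D harmonic minor: D E F G A Bb C#.
The degree 3 is F and the 5th scale degree is A.
Counting 3 letters and 4 half steps from F gives a major third.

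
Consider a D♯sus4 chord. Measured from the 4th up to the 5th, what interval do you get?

major second

D♯sus4: D♯–G♯–A♯.
The 4th is G♯ and the 5th is A♯.
From G♯ to A♯ is 2 semitones, exactly the major second.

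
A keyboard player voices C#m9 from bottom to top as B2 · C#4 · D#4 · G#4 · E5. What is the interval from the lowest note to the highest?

The outer voices are B2 and E5.
From B to E is 29 semitones, exactly the perfect 18th.

perfect 18th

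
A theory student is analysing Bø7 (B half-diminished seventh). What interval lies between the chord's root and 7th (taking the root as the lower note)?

m7

Spelling the chord: B D F A.
Root = B; 7th = A.
B up to A is 10 semitones, a half step narrower than a major seventh, so the interval is minor.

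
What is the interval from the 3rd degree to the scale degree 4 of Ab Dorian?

major second

The scale runs Ab Bb Cb Db Eb F Gb.
So we need the interval from Cb up to Db.
From Cb to Db is 2 semitones, exactly the major second.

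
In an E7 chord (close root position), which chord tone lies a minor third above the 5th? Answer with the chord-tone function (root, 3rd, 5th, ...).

E dominant seventh is spelled E, G♯, B, D.
The 5th is B. A minor third above B is D.
D is the chord's 7th.

7th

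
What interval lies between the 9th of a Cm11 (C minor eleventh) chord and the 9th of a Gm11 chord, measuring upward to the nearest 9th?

perfect fifth

The 9th of Cm11 (C minor eleventh) is D; the 9th of Gm11 is A.
Counting 5 letters and 7 half steps from D gives a perfect fifth.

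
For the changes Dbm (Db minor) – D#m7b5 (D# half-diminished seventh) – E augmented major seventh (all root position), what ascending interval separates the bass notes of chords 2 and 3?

minor 2nd

The roots are D# and E.
2 letter names make it a second; at 1 semitone (a half step narrower than major) the quality is minor.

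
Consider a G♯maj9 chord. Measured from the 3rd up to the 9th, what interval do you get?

minor seventh

Spelling the chord: G♯-B♯-D♯-F𝄪-A♯.
The 3rd is B♯ and the 9th is A♯.
B♯ up to A♯ is 10 semitones, a half step narrower than a major seventh, so the interval is minor.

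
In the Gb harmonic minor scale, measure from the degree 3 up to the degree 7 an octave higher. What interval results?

Spelling the Gb harmonic minor scale: Gb Ab Bbb Cb Db Ebb F.
The degree 3 is Bbb and the scale degree 7 (up an octave) is F.
From Bbb to F: 20 semitones over a twelfth = augmented.

augmented twelfth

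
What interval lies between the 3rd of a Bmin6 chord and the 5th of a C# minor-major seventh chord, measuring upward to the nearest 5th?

augmented fourth

The 3rd of Bmin6 is D; the 5th of C# minor-major seventh is G#.
D up to G# is 6 semitones, a half step wider than a perfect fourth, so the interval is augmented.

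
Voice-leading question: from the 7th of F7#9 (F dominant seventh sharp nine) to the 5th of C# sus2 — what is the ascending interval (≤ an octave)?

augmented third

The 7th of F7#9 (F dominant seventh sharp nine) is Eb; the 5th of C# sus2 is G#.
Eb up to G# is 5 semitones, a half step wider than a major third, so the interval is augmented.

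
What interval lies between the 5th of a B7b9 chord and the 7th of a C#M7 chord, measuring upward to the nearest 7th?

The 5th of B7b9 is F#; the 7th of C#M7 is B#.
From F# to B#: 6 semitones over a fourth = augmented.

augmented fourth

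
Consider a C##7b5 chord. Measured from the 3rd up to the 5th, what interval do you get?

diminished 3rd

C## dominant seventh flat five: C##–E##–G#–B#.
3rd = E##; 5th = G#.
From E## to G#: 2 semitones over a third = diminished.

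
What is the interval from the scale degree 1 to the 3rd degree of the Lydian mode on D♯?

major third

The scale runs D♯ E♯ F𝄪 G𝄪 A♯ B♯ C𝄪.
The scale degree 1 is D♯ and the degree 3 is F𝄪.
Counting 3 letters and 4 half steps from D♯ gives a major third.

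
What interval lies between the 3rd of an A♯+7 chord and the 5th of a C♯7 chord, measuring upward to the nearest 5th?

diminished 5th

A♯+7 has C𝄪 as its 3rd, and C♯7 has G♯ as its 5th.
From C𝄪 to G♯: 6 semitones over a fifth = diminished.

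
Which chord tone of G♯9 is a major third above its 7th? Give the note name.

G♯9: G♯ B♯ D♯ F♯ A♯.
The 7th is F♯. A major third above F♯ is A♯.
A♯ is the chord's 9th.

A#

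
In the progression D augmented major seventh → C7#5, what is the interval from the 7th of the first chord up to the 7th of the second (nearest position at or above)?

D augmented major seventh has C# as its 7th, and C7#5 has Bb as its 7th.
7 letter names make it a seventh; at 9 semitones (a whole step narrower than major) the quality is diminished.

diminished seventh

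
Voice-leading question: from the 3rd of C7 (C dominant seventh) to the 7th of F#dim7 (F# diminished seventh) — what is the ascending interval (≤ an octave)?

C7 (C dominant seventh) has E as its 3rd, and F#dim7 (F# diminished seventh) has Eb as its 7th.
From E to Eb: 11 semitones over an octave = diminished.

diminished octave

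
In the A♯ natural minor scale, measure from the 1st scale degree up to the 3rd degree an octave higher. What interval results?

The scale runs A♯ B♯ C♯ D♯ E♯ F♯ G♯.
The 1st scale degree is A♯ and the 3rd scale degree (up an octave) is C♯.
From A♯ to C♯: 15 semitones over a tenth = minor.

m10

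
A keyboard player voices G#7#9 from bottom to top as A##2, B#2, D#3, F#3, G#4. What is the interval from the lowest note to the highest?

The outer voices are A##2 and G#4.
From A## to G#: 21 semitones over a fourteenth = diminished.

d14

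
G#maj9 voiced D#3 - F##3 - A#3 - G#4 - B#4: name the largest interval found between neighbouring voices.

Adjacent intervals: D#3→F##3 = major third; F##3→A#3 = minor third; A#3→G#4 = minor seventh; G#4→B#4 = major third.
The largest is A#3 to G#4, a minor seventh (10 semitones).

minor 7th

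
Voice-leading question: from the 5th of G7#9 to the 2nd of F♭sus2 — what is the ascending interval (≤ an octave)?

diminished fourth

G7#9 has D as its 5th, and F♭sus2 has G♭ as its 2nd.
4 letter names make it a fourth; at 4 semitones (a half step narrower than perfect) the quality is diminished.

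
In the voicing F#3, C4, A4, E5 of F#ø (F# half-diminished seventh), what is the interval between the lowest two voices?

diminished 5th

Those voices are F#3 and C4.
5 letter names make it a fifth; at 6 semitones (a half step narrower than perfect) the quality is diminished.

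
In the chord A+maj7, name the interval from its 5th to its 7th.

Spelling the chord: A, C#, E#, G#.
That puts E# below G#.
From E# to G#: 3 semitones over a third = minor.

minor third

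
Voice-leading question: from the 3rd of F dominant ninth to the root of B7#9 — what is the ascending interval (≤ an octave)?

F dominant ninth has A as its 3rd, and B7#9 has B as its root.
A up to B spans 2 letter names and 2 semitones — a major second.

major second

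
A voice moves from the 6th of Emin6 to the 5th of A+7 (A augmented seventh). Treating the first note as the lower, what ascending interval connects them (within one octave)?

The 6th of Emin6 is C#; the 5th of A+7 (A augmented seventh) is E#.
C# up to E# spans 3 letter names and 4 semitones — a major third.

major third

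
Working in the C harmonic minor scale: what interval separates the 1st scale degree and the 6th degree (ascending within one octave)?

m6

Spelling the C harmonic minor scale: C D Eb F G Ab B.
The 1st scale degree is C and the scale degree 6 is Ab.
From C to Ab: 8 semitones over a sixth = minor.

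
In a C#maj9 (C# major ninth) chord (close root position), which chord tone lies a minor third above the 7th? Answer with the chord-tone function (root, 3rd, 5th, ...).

9th

The chord tones of C# major ninth are C#-E#-G#-B#-D#.
The 7th is B#. A minor third above B# is D#.
D# is the chord's 9th.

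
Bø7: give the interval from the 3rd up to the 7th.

perfect fifth

Spelling the chord: B, D, F, A.
The 3rd is D and the 7th is A.
Counting 5 letters and 7 half steps from D gives a perfect fifth.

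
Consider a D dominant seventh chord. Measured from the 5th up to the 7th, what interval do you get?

Spelling the chord: D, F♯, A, C.
So we need the interval from A up to C.
A up to C is 3 semitones, a half step narrower than a major third, so the interval is minor.

minor 3rd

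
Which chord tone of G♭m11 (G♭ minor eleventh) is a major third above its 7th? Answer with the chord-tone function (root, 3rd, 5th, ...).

9th

G♭ minor eleventh is spelled G♭-B𝄫-D♭-F♭-A♭-C♭.
The 7th is F♭. A major third above F♭ is A♭.
A♭ is the chord's 9th.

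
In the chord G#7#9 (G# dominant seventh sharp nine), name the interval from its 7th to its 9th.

augmented third

The chord tones of G#7#9 are G# B# D# F# A##.
So we need the interval from F# up to A##.
3 letter names make it a third; at 5 semitones (a half step wider than major) the quality is augmented.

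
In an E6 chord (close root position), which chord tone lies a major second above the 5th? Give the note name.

E6 (E major sixth) is spelled E–G♯–B–C♯.
The 5th is B. A major second above B is C♯.
C♯ is the chord's 6th.

C#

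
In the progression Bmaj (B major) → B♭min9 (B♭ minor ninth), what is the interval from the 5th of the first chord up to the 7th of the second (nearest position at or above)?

The 5th of Bmaj (B major) is F♯; the 7th of B♭min9 (B♭ minor ninth) is A♭.
3 letter names make it a third; at 2 semitones (a whole step narrower than major) the quality is diminished.

diminished third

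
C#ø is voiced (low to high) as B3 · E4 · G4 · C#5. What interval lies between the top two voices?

A4

Those voices are G4 and C#5.
4 letter names make it a fourth; at 6 semitones (a half step wider than perfect) the quality is augmented.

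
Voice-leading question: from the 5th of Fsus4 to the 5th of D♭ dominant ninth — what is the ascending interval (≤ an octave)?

The 5th of Fsus4 is C; the 5th of D♭ dominant ninth is A♭.
From C to A♭: 8 semitones over a sixth = minor.

minor sixth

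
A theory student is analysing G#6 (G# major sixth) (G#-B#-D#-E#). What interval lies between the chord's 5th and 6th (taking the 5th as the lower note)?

major second

So we need the interval from D# up to E#.
From D# to E# is 2 semitones, exactly the major second.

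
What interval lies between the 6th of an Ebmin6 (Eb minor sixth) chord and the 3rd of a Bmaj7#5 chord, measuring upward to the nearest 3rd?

The 6th of Ebmin6 (Eb minor sixth) is C; the 3rd of Bmaj7#5 is D#.
C up to D# is 3 semitones, a half step wider than a major second, so the interval is augmented.

augmented second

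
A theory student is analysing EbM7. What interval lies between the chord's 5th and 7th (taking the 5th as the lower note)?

major 3rd

Spelling the chord: Eb–G–Bb–D.
5th = Bb; 7th = D.
From Bb to D is 4 semitones, exactly the major third.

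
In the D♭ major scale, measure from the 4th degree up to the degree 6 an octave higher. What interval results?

major tenth

Spelling the D♭ major scale: D♭ E♭ F G♭ A♭ B♭ C.
4th degree = G♭; 6th degree (up an octave) = B♭.
G♭ up to B♭ spans 10 letter names and 16 semitones — a major tenth.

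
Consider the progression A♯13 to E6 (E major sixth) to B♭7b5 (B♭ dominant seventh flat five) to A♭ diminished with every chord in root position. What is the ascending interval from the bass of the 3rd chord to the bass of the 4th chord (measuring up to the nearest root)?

minor seventh

The roots are B♭ and A♭.
B♭ up to A♭ is 10 semitones, a half step narrower than a major seventh, so the interval is minor.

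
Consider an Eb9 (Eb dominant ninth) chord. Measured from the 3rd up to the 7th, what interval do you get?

Eb9 is spelled Eb G Bb Db F.
The 3rd is G and the 7th is Db.
From G to Db: 6 semitones over a fifth = diminished.
This 3–7 tritone is the characteristic tension at the heart of the dominant sound.

diminished fifth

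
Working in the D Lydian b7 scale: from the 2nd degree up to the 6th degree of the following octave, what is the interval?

The scale runs D E F♯ G♯ A B C.
2nd degree = E; 6th scale degree (up an octave) = B.
From E to B is 19 semitones, exactly the perfect twelfth.

perfect twelfth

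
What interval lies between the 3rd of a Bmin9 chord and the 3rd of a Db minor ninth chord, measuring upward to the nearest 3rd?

diminished third

The 3rd of Bmin9 is D; the 3rd of Db minor ninth is Fb.
D up to Fb is 2 semitones, a whole step narrower than a major third, so the interval is diminished.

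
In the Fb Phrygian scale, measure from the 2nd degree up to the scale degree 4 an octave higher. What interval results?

M10

Fb phrygian: Fb Gbb Abb Bbb Cb Dbb Ebb.
The 2nd degree is Gbb and the scale degree 4 (up an octave) is Bbb.
Counting 10 letters and 16 half steps from Gbb gives a major tenth.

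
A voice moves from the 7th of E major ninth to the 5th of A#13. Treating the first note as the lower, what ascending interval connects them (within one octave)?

E major ninth has D# as its 7th, and A#13 has E# as its 5th.
From D# to E# is 2 semitones, exactly the major second.

major 2nd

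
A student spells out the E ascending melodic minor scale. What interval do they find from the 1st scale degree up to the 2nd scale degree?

Spelling the E ascending melodic minor scale: E F♯ G A B C♯ D♯.
1st scale degree = E; 2nd scale degree = F♯.
E up to F♯ spans 2 letter names and 2 semitones — a major second.

M2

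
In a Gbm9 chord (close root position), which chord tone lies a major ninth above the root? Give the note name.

The chord tones of Gbm9 (Gb minor ninth) are Gb Bbb Db Fb Ab.
The root is Gb. A major ninth above Gb is Ab.
Ab is the chord's 9th.

Ab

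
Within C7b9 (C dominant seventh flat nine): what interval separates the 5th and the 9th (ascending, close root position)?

diminished fifth

The chord tones of C7b9 are C-E-G-Bb-Db.
That puts G below Db.
From G to Db: 6 semitones over a fifth = diminished.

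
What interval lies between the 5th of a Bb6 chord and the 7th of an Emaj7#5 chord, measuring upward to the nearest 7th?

Bb6 has F as its 5th, and Emaj7#5 has D# as its 7th.
From F to D#: 10 semitones over a sixth = augmented.

augmented sixth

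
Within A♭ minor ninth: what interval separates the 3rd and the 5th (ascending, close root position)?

The chord tones of A♭min9 (A♭ minor ninth) are A♭, C♭, E♭, G♭, B♭.
That puts C♭ below E♭.
From C♭ to E♭ is 4 semitones, exactly the major third.

major 3rd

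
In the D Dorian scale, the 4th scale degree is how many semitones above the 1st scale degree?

The scale is D E F G A B C.
D up to G is a perfect fourth — 5 semitones.

5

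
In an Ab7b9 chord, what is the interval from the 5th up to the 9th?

The chord tones of Ab7b9 are Ab, C, Eb, Gb, Bbb.
5th = Eb; 9th = Bbb.
5 letter names make it a fifth; at 6 semitones (a half step narrower than perfect) the quality is diminished.

diminished fifth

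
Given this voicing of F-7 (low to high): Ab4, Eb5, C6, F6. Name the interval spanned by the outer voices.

major 13th

The outer voices are Ab4 and F6.
From Ab to F is 21 semitones, exactly the major thirteenth.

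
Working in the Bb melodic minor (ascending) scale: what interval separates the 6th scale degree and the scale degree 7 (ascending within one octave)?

Bb melodic minor: Bb C Db Eb F G A.
So we need the interval from G up to A.
From G to A is 2 semitones, exactly the major second.

major second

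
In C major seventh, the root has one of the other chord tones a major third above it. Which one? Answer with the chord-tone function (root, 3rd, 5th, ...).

The chord tones of Cmaj7 are C E G B.
The root is C. A major third above C is E.
E is the chord's 3rd.

3rd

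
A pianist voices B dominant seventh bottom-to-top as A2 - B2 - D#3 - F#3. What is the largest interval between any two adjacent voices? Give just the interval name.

Adjacent intervals: A2→B2 = major second; B2→D#3 = major third; D#3→F#3 = minor third.
The largest is B2 to D#3, a major third (4 semitones).

major 3rd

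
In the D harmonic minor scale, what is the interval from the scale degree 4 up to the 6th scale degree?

minor third

The scale runs D E F G A Bb C#.
That puts G below Bb.
G up to Bb is 3 semitones, a half step narrower than a major third, so the interval is minor.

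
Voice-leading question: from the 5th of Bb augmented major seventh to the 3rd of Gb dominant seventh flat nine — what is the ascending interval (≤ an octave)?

The 5th of Bb augmented major seventh is F#; the 3rd of Gb dominant seventh flat nine is Bb.
F# up to Bb is 4 semitones, a half step narrower than a perfect fourth, so the interval is diminished.

diminished 4th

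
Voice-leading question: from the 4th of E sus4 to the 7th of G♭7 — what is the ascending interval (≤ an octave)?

The 4th of E sus4 is A; the 7th of G♭7 is F♭.
From A to F♭: 7 semitones over a sixth = diminished.

d6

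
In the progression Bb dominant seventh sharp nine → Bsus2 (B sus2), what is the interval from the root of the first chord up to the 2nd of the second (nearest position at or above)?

A2

Bb dominant seventh sharp nine has Bb as its root, and Bsus2 (B sus2) has C# as its 2nd.
From Bb to C#: 3 semitones over a second = augmented.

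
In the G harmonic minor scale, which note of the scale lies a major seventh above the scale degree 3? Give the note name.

A

The scale is G A B♭ C D E♭ F♯.
The scale degree 3 is B♭; a major seventh above that is A — scale degree 2.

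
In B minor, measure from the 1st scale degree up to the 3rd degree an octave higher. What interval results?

m10

The scale runs B C# D E F# G A.
1st scale degree = B; 3rd degree (up an octave) = D.
B up to D is 15 semitones, a half step narrower than a major tenth, so the interval is minor.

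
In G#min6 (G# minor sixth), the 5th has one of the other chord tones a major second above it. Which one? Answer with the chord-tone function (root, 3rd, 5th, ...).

G# minor sixth is spelled G#-B-D#-E#.
The 5th is D#. A major second above D# is E#.
E# is the chord's 6th.

6th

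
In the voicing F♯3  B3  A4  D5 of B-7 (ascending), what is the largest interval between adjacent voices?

minor seventh

Adjacent intervals: F♯3→B3 = perfect fourth; B3→A4 = minor seventh; A4→D5 = perfect fourth.
The largest is B3 to A4, a minor seventh (10 semitones).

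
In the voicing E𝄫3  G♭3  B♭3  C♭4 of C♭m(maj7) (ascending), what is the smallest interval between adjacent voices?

Adjacent intervals: E𝄫3→G♭3 = major third; G♭3→B♭3 = major third; B♭3→C♭4 = minor second.
The smallest is B♭3 to C♭4, a minor second (1 semitone).

m2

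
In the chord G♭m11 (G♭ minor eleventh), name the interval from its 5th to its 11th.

minor 7th

G♭m11 (G♭ minor eleventh) is spelled G♭ B𝄫 D♭ F♭ A♭ C♭.
That puts D♭ below C♭.
D♭ up to C♭ is 10 semitones, a half step narrower than a major seventh, so the interval is minor.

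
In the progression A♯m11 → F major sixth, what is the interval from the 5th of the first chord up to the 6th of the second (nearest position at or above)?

The 5th of A♯m11 is E♯; the 6th of F major sixth is D.
7 letter names make it a seventh; at 9 semitones (a whole step narrower than major) the quality is diminished.

d7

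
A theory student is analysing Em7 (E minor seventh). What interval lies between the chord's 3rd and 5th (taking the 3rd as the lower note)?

M3

Em7 is spelled E-G-B-D.
So we need the interval from G up to B.
From G to B is 4 semitones, exactly the major third.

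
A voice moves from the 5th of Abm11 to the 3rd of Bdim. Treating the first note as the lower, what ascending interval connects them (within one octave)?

Abm11 has Eb as its 5th, and Bdim has D as its 3rd.
Counting 7 letters and 11 half steps from Eb gives a major seventh.

major 7th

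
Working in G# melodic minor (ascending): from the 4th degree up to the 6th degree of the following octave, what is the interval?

Spelling G# melodic minor (ascending): G# A# B C# D# E# F##.
That puts C# below E#.
C# up to E# spans 10 letter names and 16 semitones — a major tenth.

major tenth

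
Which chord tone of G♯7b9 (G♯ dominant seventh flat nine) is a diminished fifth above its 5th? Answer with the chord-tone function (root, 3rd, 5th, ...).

G♯ dominant seventh flat nine is spelled G♯-B♯-D♯-F♯-A.
The 5th is D♯. A diminished fifth above D♯ is A.
A is the chord's 9th.

9th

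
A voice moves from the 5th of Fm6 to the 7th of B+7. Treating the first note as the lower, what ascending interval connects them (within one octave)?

Fm6 has C as its 5th, and B+7 has A as its 7th.
Counting 6 letters and 9 half steps from C gives a major sixth.

major 6th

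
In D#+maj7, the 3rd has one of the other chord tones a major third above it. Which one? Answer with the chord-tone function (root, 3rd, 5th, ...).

5th

The chord tones of D# augmented major seventh are D#-F##-A##-C##.
The 3rd is F##. A major third above F## is A##.
A## is the chord's 5th.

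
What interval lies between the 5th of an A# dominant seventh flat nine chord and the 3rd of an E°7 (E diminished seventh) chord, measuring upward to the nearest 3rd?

diminished 3rd

The 5th of A# dominant seventh flat nine is E#; the 3rd of E°7 (E diminished seventh) is G.
3 letter names make it a third; at 2 semitones (a whole step narrower than major) the quality is diminished.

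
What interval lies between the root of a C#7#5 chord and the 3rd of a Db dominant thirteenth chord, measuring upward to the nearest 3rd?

C#7#5 has C# as its root, and Db dominant thirteenth has F as its 3rd.
From C# to F: 4 semitones over a fourth = diminished.

diminished fourth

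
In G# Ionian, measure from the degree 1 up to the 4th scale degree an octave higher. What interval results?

Spelling G# Ionian: G# A# B# C# D# E# F##.
Degree 1 = G#; degree 4 (up an octave) = C#.
G# up to C# spans 11 letter names and 17 semitones — a perfect eleventh.

perfect eleventh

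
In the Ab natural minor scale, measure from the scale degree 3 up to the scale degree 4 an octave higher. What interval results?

Spelling the Ab natural minor scale: Ab Bb Cb Db Eb Fb Gb.
Scale degree 3 = Cb; degree 4 (up an octave) = Db.
From Cb to Db is 14 semitones, exactly the major ninth.

major 9th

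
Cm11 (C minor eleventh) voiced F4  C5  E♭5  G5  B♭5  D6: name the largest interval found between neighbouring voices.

Adjacent intervals: F4→C5 = perfect fifth; C5→E♭5 = minor third; E♭5→G5 = major third; G5→B♭5 = minor third; B♭5→D6 = major third.
The largest is F4 to C5, a perfect fifth (7 semitones).

perfect fifth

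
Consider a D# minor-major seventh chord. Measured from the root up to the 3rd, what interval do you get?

D#m(maj7) (D# minor-major seventh): D#–F#–A#–C##.
That puts D# below F#.
3 letter names make it a third; at 3 semitones (a half step narrower than major) the quality is minor.

minor third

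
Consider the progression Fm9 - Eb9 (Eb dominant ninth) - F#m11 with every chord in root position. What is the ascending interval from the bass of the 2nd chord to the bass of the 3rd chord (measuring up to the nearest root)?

The roots are Eb and F#.
Eb up to F# is 3 semitones, a half step wider than a major second, so the interval is augmented.

augmented second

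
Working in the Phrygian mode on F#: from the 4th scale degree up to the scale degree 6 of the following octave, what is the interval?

minor tenth

Spelling the Phrygian mode on F#: F# G A B C# D E.
That puts B below D.
10 letter names make it a tenth; at 15 semitones (a half step narrower than major) the quality is minor.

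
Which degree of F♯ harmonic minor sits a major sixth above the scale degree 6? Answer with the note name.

The scale is F♯ G♯ A B C♯ D E♯.
The scale degree 6 is D; a major sixth above that is B — scale degree 4.

B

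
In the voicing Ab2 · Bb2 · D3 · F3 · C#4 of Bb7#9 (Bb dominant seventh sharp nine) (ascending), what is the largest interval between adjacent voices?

Adjacent intervals: Ab2→Bb2 = major second; Bb2→D3 = major third; D3→F3 = minor third; F3→C#4 = augmented fifth.
The largest is F3 to C#4, an augmented fifth (8 semitones).

augmented fifth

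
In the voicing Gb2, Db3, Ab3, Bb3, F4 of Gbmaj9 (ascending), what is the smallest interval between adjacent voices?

Adjacent intervals: Gb2→Db3 = perfect fifth; Db3→Ab3 = perfect fifth; Ab3→Bb3 = major second; Bb3→F4 = perfect fifth.
The smallest is Ab3 to Bb3, a major second (2 semitones).

major second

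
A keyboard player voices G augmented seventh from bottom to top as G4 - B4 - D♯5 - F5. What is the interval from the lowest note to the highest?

minor seventh

The outer voices are G4 and F5.
From G to F: 10 semitones over a seventh = minor.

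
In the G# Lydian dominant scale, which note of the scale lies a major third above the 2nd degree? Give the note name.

C##

The scale is G# A# B# C## D# E# F#.
The 2nd degree is A#; a major third above that is C## — scale degree 4.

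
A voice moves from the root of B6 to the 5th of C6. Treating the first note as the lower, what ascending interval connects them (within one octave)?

minor sixth

The root of B6 is B; the 5th of C6 is G.
6 letter names make it a sixth; at 8 semitones (a half step narrower than major) the quality is minor.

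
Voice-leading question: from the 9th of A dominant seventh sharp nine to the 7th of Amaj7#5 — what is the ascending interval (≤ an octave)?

minor sixth

A dominant seventh sharp nine has B# as its 9th, and Amaj7#5 has G# as its 7th.
From B# to G#: 8 semitones over a sixth = minor.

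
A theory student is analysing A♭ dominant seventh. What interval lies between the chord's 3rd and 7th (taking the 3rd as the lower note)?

The chord tones of A♭ dominant seventh are A♭, C, E♭, G♭.
So we need the interval from C up to G♭.
C up to G♭ is 6 semitones, a half step narrower than a perfect fifth, so the interval is diminished.

d5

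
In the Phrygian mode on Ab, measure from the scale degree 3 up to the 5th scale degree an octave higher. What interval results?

Ab phrygian: Ab Bbb Cb Db Eb Fb Gb.
So we need the interval from Cb up to Eb.
Counting 10 letters and 16 half steps from Cb gives a major tenth.

M10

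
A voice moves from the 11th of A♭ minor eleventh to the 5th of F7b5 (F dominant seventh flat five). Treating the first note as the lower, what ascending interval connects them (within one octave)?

m7

The 11th of A♭ minor eleventh is D♭; the 5th of F7b5 (F dominant seventh flat five) is C♭.
From D♭ to C♭: 10 semitones over a seventh = minor.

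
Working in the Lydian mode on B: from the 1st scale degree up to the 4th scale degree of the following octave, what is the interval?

augmented eleventh

The scale runs B C# D# E# F# G# A#.
The 1st scale degree is B and the 4th scale degree (up an octave) is E#.
11 letter names make it an eleventh; at 18 semitones (a half step wider than perfect) the quality is augmented.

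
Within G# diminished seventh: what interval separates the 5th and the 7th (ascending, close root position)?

The chord tones of G#°7 (G# diminished seventh) are G#, B, D, F.
That puts D below F.
3 letter names make it a third; at 3 semitones (a half step narrower than major) the quality is minor.

minor 3rd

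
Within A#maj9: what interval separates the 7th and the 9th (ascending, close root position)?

m3

A#maj9 (A# major ninth): A#–C##–E#–G##–B#.
7th = G##; 9th = B#.
3 letter names make it a third; at 3 semitones (a half step narrower than major) the quality is minor.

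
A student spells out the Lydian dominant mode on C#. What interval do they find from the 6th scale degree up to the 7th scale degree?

C# lydian dominant: C# D# E# F## G# A# B.
The 6th scale degree is A# and the scale degree 7 is B.
A# up to B is 1 semitone, a half step narrower than a major second, so the interval is minor.

minor second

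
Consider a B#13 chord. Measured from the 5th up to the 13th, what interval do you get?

M9

B#13: B#-D##-F##-A#-C##-G##.
5th = F##; 13th = G##.
F## up to G## spans 9 letter names and 14 semitones — a major ninth.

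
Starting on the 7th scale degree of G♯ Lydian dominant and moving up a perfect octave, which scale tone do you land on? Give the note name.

F#

The scale is G♯ A♯ B♯ C𝄪 D♯ E♯ F♯.
The 7th scale degree is F♯; a perfect octave above that is F♯ — scale degree 7.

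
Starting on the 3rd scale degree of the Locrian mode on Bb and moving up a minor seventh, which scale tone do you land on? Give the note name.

Cb

The scale is Bb Cb Db Eb Fb Gb Ab.
The 3rd scale degree is Db; a minor seventh above that is Cb — scale degree 2.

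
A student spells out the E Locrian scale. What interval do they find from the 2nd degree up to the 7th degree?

Spelling the E Locrian scale: E F G A Bb C D.
So we need the interval from F up to D.
From F to D is 9 semitones, exactly the major sixth.

major sixth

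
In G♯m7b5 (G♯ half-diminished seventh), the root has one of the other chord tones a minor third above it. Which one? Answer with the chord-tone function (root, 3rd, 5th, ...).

G♯m7b5: G♯ B D F♯.
The root is G♯. A minor third above G♯ is B.
B is the chord's 3rd.

3rd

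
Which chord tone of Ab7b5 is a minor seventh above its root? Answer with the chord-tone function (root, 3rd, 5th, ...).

7th

The chord tones of Ab7b5 are Ab–C–Ebb–Gb.
The root is Ab. A minor seventh above Ab is Gb.
Gb is the chord's 7th.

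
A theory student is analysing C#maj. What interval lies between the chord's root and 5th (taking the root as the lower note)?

perfect 5th

Spelling the chord: C#–E#–G#.
So we need the interval from C# up to G#.
Counting 5 letters and 7 half steps from C# gives a perfect fifth.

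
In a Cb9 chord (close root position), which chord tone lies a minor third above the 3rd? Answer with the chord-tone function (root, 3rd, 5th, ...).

Cb9: Cb–Eb–Gb–Bbb–Db.
The 3rd is Eb. A minor third above Eb is Gb.
Gb is the chord's 5th.

5th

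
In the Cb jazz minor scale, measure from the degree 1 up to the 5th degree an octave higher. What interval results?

P12

Spelling the Cb jazz minor scale: Cb Db Ebb Fb Gb Ab Bb.
So we need the interval from Cb up to Gb.
Counting 12 letters and 19 half steps from Cb gives a perfect twelfth.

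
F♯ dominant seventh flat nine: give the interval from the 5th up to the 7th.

m3

Spelling the chord: F♯–A♯–C♯–E–G.
The 5th is C♯ and the 7th is E.
C♯ up to E is 3 semitones, a half step narrower than a major third, so the interval is minor.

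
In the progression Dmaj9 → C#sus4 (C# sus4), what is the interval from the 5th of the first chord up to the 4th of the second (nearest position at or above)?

Dmaj9 has A as its 5th, and C#sus4 (C# sus4) has F# as its 4th.
A up to F# spans 6 letter names and 9 semitones — a major sixth.

major 6th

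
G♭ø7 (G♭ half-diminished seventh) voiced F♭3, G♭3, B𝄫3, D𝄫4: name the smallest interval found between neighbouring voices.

major 2nd

Adjacent intervals: F♭3→G♭3 = major second; G♭3→B𝄫3 = minor third; B𝄫3→D𝄫4 = minor third.
The smallest is F♭3 to G♭3, a major second (2 semitones).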